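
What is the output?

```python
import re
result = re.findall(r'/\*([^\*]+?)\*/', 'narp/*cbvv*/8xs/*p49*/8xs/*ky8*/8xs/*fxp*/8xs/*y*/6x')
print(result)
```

['cbvv', 'p49', 'ky8', 'fxp', 'y']

Matches: at [4:12] match '/*cbvv*/', group 1 = 'cbvv'; at [15:22] match '/*p49*/', group 1 = 'p49'; at [25:32] match '/*ky8*/', group 1 = 'ky8'; at [35:42] match '/*fxp*/', group 1 = 'fxp'; at [45:50] match '/*y*/', group 1 = 'y'.
Because there's exactly one group, `findall` drops the full match and keeps group 1 from each hit.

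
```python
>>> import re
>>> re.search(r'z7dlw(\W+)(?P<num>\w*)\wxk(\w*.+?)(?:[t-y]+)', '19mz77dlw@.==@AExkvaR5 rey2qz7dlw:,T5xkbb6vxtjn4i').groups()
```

(':,', 'T', 'bb6vx')

This matches the literal 'z7d', then the literal 'lw'; then one or more of a non-word character (captured); then zero or more of a word character (captured as 'num'); then a word character, then the literal 'xk'; then zero or more of a word character, then one or more of any character (lazy) (captured); then one or more of a character in [t-y] (non-capturing group).
`search` walks the string left to right and returns the first match it finds.
The match spans [28:45] → 'z7dlw:,T5xkbb6vxt'.
Captured: group 1 = ':,', group 2 = 'T', group 3 = 'bb6vx'.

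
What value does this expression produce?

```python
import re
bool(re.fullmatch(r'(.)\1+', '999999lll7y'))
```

False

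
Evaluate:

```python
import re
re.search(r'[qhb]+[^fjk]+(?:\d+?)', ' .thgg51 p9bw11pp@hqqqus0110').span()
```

(3, 28)

This matches one or more of one of [qhb]; then one or more of any character except [fjk]; then one or more of a digit (lazy) (non-capturing group).
`search` walks the string left to right and returns the first match it finds.
The match spans [3:28] → 'hgg51 p9bw11pp@hqqqus0110'.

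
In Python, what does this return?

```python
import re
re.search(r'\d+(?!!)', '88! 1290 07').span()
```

(0, 1)

The negative lookahead/lookbehind blocks any match where the forbidden context is present.
The match spans [0:1] → '8'.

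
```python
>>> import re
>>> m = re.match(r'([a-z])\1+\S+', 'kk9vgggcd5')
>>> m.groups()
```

After group 1 captures some text, `\1` only succeeds where that same text appears again.
`re.match` only tries the pattern at the start of the string.
The match spans [0:10] → 'kk9vgggcd5'.
Captured: group 1 = 'k'.

('k',)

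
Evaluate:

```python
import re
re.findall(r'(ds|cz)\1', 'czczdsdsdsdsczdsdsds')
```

['cz', 'ds', 'ds', 'ds']

`\1` is not a pattern — it's the concrete string captured by group 1, re-applied verbatim.
Scanning left to right: at [0:4] match 'czcz', group 1 = 'cz'; at [4:8] match 'dsds', group 1 = 'ds'; at [8:12] match 'dsds', group 1 = 'ds'; at [14:18] match 'dsds', group 1 = 'ds'.
`findall` collects group 1 from each match (4 total).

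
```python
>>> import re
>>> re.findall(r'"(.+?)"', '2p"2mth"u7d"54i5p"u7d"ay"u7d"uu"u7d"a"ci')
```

['2mth', '54i5p', 'ay', 'uu', 'a']

Walking the string: at [2:8] match '"2mth"', group 1 = '2mth'; at [11:18] match '"54i5p"', group 1 = '54i5p'; at [21:25] match '"ay"', group 1 = 'ay'; at [28:32] match '"uu"', group 1 = 'uu'; at [35:38] match '"a"', group 1 = 'a'.
Because there's exactly one group, `findall` drops the full match and keeps group 1 from each hit.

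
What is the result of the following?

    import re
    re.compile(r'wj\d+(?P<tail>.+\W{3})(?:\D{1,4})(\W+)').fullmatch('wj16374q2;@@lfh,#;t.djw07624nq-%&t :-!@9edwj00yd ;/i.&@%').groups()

Pattern: the literal 'wj', then one or more of a digit; then one or more of any character, then exactly 3 of a non-word character (captured as 'tail'); then 1 to 4 of a non-digit (non-capturing group); then one or more of a non-word character (captured).
`fullmatch` succeeds only if the pattern covers the string from start to end.
The match spans [0:56] → 'wj16374q2;@@lfh,#;t.djw07624nq-%&t :-!@9edwj00yd ;/i.&@%'.
Captured: group 1 = 'q2;@@lfh,#;t.djw07624nq-%&t :-!@9edwj00yd ;/', group 2 = '%'.

('q2;@@lfh,#;t.djw07624nq-%&t :-!@9edwj00yd ;/', '%')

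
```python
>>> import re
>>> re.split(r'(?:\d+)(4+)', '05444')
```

['', '4', '']

This matches one or more of a digit (non-capturing group); then one or more of a literal '4' (captured).
With a capturing group present, the delimiter's captured portion is kept in the result list.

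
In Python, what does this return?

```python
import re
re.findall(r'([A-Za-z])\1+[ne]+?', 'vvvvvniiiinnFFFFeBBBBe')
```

After group 1 captures some text, `\1` only succeeds where that same text appears again.
Scanning left to right: at [0:6] match 'vvvvvn', group 1 = 'v'; at [6:11] match 'iiiin', group 1 = 'i'; at [12:17] match 'FFFFe', group 1 = 'F'; at [17:22] match 'BBBBe', group 1 = 'B'.
Because there's exactly one group, `findall` drops the full match and keeps group 1 from each hit.

['v', 'i', 'F', 'B']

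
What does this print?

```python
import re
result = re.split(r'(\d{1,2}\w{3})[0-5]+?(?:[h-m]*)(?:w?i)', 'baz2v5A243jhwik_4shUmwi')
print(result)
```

['baz', '2v5A', 'k_4shUmwi']

Pattern: 1 to 2 of a digit, then exactly 3 of a word character (captured); then one or more of a character in [0-5] (lazy); then zero or more of a character in [h-m] (non-capturing group); then optionally a literal 'w', then a literal 'i' (non-capturing group).
Matches to split on: at [3:14] → '2v5A243jhwi'.
Because the pattern has a capturing group, `split` also inserts each captured text between the pieces.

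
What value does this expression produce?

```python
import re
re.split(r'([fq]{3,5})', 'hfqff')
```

This matches 3 to 5 of one of [fq] (captured).
Matches to split on: at [1:5] → 'fqff'.
`re.split` interleaves the captured-group text with the surrounding fragments.

['h', 'fqff', '']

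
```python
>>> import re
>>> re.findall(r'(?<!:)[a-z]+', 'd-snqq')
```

A negative assertion filters positions out without eating any characters.
Since nothing is captured, `findall` lists the 2 matched substrings directly.

['d', 'snqq']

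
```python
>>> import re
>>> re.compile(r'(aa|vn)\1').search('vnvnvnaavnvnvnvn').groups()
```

('vn',)

After group 1 captures some text, `\1` only succeeds where that same text appears again.
`search` walks the string left to right and returns the first match it finds.
The match spans [0:4] → 'vnvn'.
Captured: group 1 = 'vn'.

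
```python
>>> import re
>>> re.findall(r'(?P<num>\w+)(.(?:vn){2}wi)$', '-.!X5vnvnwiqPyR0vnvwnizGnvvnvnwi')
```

2 groups means the one result is a tuple of 2 captured strings — 1 here.

[('X5vnvnwiqPyR0vnvwnizGn', 'vvnvnwi')]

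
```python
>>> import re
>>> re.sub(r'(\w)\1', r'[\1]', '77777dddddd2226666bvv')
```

'[7][7]7[d][d][d][2]2[6][6]b[v]'

The backreference `\1` re-matches whatever the first group consumed, character for character.
Matches: at [0:2] → '77'; at [2:4] → '77'; at [5:7] → 'dd'; at [7:9] → 'dd'; at [9:11] → 'dd'; ….
Each match is replaced using the text its own group 1 captured.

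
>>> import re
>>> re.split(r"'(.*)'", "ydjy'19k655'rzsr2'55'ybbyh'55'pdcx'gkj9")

The group in the pattern means `split` returns the separators' captures alongside the pieces.

['ydjy', "19k655'rzsr2'55'ybbyh'55'pdcx", 'gkj9']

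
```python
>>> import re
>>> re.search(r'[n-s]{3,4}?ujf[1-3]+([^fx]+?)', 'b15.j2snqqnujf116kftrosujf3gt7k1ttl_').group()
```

Pattern: 3 to 4 of a character in [n-s] (lazy), then the literal 'ujf', then one or more of a character in [1-3]; then one or more of any character except [fx] (lazy) (captured).
The `?` after the quantifier makes it lazy — it takes as little as possible before letting the rest of the pattern try.
`re.search` tries every starting position until one works.
The match spans [7:17] → 'nqqnujf116'.
Captured: group 1 = '6'.

'nqqnujf116'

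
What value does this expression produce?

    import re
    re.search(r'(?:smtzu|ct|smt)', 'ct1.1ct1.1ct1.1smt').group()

`re.search` tries every starting position until one works.
The match spans [0:2] → 'ct'.

'ct'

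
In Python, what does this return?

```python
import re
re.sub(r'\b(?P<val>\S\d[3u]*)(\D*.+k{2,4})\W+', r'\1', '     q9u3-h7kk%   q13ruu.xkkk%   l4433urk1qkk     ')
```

'     q9u3'

`\1` in the replacement pulls in group 1's text for each match.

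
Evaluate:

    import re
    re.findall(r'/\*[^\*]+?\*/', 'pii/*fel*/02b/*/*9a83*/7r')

['/*fel*/', '/*9a83*/']

`findall` yields the raw match text (2 of them) because the pattern has no groups.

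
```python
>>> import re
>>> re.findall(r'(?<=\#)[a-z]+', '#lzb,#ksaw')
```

['lzb', 'ksaw']

Lookahead/lookbehind check context without consuming it, so the matched span excludes the asserted characters.
No capturing groups, so `findall` returns the 2 full match strings.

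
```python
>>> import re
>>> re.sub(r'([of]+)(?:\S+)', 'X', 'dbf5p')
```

'dbX'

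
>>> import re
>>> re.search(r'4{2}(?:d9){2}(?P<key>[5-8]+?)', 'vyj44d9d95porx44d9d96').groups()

('5',)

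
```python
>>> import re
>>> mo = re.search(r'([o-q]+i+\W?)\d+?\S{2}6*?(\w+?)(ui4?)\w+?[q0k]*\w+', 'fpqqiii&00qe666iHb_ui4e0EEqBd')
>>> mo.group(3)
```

'ui4'

The pattern matches one or more of a character in [o-q], then one or more of the literal 'i', then optionally a non-word character (captured); then one or more of a digit (lazy), then exactly 2 of a non-whitespace character, then zero or more of the literal '6' (lazy); then one or more of a word character (lazy) (captured); then the literal 'ui', then optionally a literal '4' (captured); then one or more of a word character (lazy), then zero or more of one of [q0k]; then one or more of a word character.
Lazy quantifiers expand one character at a time until the remainder of the pattern can match.
`search` walks the string left to right and returns the first match it finds.
The match spans [1:29] → 'pqqiii&00qe666iHb_ui4e0EEqBd'.
Captured: group 1 = 'pqqiii&', group 2 = 'e666iHb_', group 3 = 'ui4'.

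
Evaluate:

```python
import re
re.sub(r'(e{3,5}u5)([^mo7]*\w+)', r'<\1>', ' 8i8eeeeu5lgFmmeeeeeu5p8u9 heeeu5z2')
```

' 8i8<eeeeu5> h<eeeu5>'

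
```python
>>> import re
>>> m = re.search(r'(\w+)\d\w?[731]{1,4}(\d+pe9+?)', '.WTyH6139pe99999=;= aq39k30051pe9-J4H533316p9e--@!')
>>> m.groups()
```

The pattern matches one or more of a word character (captured); then a digit, then optionally a word character, then 1 to 4 of one of [731]; then one or more of a digit, then the literal 'pe', then one or more of a literal '9' (lazy) (captured).
A non-greedy quantifier consumes as few characters as it can — just enough that the remainder of the pattern still matches from where it stops; whatever follows it matches normally.
`re.search` tries every starting position until one works.
The match spans [1:12] → 'WTyH6139pe9'.
Captured: group 1 = 'WTyH6', group 2 = '9pe9'.

('WTyH6', '9pe9')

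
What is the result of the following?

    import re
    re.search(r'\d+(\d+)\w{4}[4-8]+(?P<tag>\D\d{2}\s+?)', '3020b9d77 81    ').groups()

('0', ' 81 ')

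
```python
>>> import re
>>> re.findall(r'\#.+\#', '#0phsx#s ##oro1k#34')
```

['#0phsx#s ##oro1k#']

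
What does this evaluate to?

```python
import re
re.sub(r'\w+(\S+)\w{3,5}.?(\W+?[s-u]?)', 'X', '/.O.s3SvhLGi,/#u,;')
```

'/.X#u,;'

Each match is replaced by 'X'.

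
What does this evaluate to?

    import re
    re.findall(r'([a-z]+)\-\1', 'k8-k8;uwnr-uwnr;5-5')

After group 1 captures some text, `\1` only succeeds where that same text appears again.
One capturing group, so `findall` returns just the captured substring from the one match — 1 in all.

['uwnr']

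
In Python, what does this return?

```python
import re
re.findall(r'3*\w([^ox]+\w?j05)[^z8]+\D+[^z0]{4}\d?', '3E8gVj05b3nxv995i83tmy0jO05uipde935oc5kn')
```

['8gVj05']

The pattern matches zero or more of the literal '3', then a word character; then one or more of any character except [ox], then optionally a word character, then the literal 'j05' (captured); then one or more of any character except [z8]; then one or more of a non-digit, then exactly 4 of any character except [z0], then optionally a digit.
One capturing group, so `findall` returns just the captured substring from the one match — 1 in all.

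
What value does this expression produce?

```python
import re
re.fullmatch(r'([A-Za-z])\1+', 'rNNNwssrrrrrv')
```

None

`\1` is not a pattern — it's the concrete string captured by group 1, re-applied verbatim.
For `fullmatch`, every character of the input must be accounted for by the pattern.
Here the pattern can't cover the whole string, so the call returns None.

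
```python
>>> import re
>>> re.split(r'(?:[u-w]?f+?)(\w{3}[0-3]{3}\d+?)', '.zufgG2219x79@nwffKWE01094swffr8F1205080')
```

['.zufgG2219x79@n', 'KWE0109', '4s', 'r8F1205', '080']

This matches optionally a character in [u-w], then one or more of the literal 'f' (lazy) (non-capturing group); then exactly 3 of a word character, then exactly 3 of a character in [0-3], then one or more of a digit (lazy) (captured).
A non-greedy quantifier consumes as few characters as it can — just enough that the remainder of the pattern still matches from where it stops; whatever follows it matches normally.
Matches to split on: at [15:25] → 'wffKWE0109'; at [27:37] → 'wffr8F1205'.
The group in the pattern means `split` returns the separators' captures alongside the pieces.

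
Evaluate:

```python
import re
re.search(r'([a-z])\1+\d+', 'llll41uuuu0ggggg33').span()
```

The backreference `\1` re-matches whatever the first group consumed, character for character.
The match spans [0:6] → 'llll41'.

(0, 6)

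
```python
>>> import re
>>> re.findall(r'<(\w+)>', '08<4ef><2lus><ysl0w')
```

['4ef', '2lus']

Walking the string: at [2:7] match '<4ef>', group 1 = '4ef'; at [7:13] match '<2lus>', group 1 = '2lus'.
Because there's exactly one group, `findall` drops the full match and keeps group 1 from each hit.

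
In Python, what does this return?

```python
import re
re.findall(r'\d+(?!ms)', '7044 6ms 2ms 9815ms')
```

['7044', '981']

The negative lookaround is zero-width — it rules out positions where the adjacent text would match, without consuming anything.
Since nothing is captured, `findall` lists the 2 matched substrings directly.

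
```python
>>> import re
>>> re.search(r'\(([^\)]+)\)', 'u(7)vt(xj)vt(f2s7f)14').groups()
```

The match spans [1:4] → '(7)'.
Captured: group 1 = '7'.

('7',)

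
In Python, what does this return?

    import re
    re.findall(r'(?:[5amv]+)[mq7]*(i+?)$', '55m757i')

['i']

This matches one or more of one of [5amv] (non-capturing group); then zero or more of one of [mq7]; then one or more of a literal 'i' (lazy) (captured); then anchored at the end.
Matches: at [4:7] match '57i', group 1 = 'i'.
With a single group, `findall` returns only what that group captured — 1 item.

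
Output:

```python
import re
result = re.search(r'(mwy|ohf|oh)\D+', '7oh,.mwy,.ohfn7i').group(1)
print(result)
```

`search` walks the string left to right and returns the first match it finds.
The match spans [1:14] → 'oh,.mwy,.ohfn'.
Captured: group 1 = 'oh'.

oh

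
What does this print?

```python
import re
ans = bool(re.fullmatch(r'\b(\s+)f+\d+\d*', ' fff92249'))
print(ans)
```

False

For `fullmatch`, every character of the input must be accounted for by the pattern.
Here the string isn't matched end-to-end, so the call returns None, and `bool(None)` is False.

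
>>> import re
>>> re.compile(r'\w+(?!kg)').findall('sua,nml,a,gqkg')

`(?!…)`/`(?<!…)` only lets a position through if the neighbouring text does NOT match; no characters are consumed.
Walking the string: at [0:3] → 'sua'; at [4:7] → 'nml'; at [8:9] → 'a'; at [10:14] → 'gqkg'.
Since nothing is captured, `findall` lists the 4 matched substrings directly.

['sua', 'nml', 'a', 'gqkg']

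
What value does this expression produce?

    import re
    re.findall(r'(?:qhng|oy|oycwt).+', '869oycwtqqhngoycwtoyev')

['oycwtqqhngoycwtoyev']

Walking the string: at [3:22] → 'oycwtqqhngoycwtoyev'.
Since nothing is captured, `findall` lists the 1 matched substring directly.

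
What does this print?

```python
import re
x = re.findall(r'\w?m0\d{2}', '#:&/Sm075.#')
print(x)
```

['Sm075']

The pattern matches optionally a word character; then the literal 'm0', then exactly 2 of a digit.
Matches: at [4:9] → 'Sm075'.
No capturing groups, so `findall` returns the 1 full match string.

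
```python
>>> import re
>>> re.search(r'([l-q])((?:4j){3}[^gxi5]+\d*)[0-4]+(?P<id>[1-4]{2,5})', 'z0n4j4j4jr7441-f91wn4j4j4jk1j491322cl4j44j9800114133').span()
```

The pattern matches a character in [l-q] (captured); then the literal '4j' repeated 3 times, then one or more of any character except [gxi5], then zero or more of a digit (captured); then one or more of a character in [0-4]; then 2 to 5 of a character in [1-4] (captured as 'id').
`re.search` scans for the first position where the pattern succeeds.
The match spans [2:52] → 'n4j4j4jr7441-f91wn4j4j4jk1j491322cl4j44j9800114133'.
Captured: group 1 = 'n', group 2 = '4j4j4jr7441-f91wn4j4j4jk1j491322cl4j44j9800114', group 3 = '33'.

(2, 52)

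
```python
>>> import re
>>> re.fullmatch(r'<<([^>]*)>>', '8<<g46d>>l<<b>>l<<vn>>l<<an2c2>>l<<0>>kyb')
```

None

For `fullmatch`, every character of the input must be accounted for by the pattern.
Here there's no way to consume every character, so the call returns None.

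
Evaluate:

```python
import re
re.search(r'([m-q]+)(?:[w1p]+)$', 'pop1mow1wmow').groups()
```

Pattern: one or more of a character in [m-q] (captured); then one or more of one of [w1p] (non-capturing group); then anchored at the end.
`search` walks the string left to right and returns the first match it finds.
The match spans [9:12] → 'mow'.
Captured: group 1 = 'mo'.

('mo',)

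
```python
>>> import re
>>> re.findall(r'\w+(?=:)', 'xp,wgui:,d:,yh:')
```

['wgui', 'd', 'yh']

The positive lookaround only admits positions where the adjacent text matches; those characters stay outside the span.
With no groups in the pattern, `findall` gives back each whole match — 3 here.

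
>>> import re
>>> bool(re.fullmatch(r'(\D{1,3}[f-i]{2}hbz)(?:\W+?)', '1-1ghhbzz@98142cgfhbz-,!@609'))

False

`re.fullmatch` requires the pattern to consume the entire string.
Here the pattern can't cover the whole string, so the call returns None, and `bool(None)` is False.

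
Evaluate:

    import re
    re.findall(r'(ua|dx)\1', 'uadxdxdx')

After group 1 captures some text, `\1` only succeeds where that same text appears again.
One capturing group, so `findall` returns just the captured substring from the one match — 1 in all.

['dx']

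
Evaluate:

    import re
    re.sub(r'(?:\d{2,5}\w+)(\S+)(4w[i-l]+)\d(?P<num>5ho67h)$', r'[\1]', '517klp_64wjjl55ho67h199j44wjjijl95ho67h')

'[4]'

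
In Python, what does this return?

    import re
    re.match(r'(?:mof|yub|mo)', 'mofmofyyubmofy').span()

Branches in `(...|...)` are attempted left-to-right; the first branch that allows the whole pattern to succeed is taken.
`match` is anchored at position 0; if the pattern doesn't fit there, it returns None.
The match spans [0:3] → 'mof'.

(0, 3)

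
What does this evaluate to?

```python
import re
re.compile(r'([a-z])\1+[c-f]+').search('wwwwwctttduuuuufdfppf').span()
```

(0, 6)

After group 1 captures some text, `\1` only succeeds where that same text appears again.
`re.search` tries every starting position until one works.
The match spans [0:6] → 'wwwwwc'.
Captured: group 1 = 'w'.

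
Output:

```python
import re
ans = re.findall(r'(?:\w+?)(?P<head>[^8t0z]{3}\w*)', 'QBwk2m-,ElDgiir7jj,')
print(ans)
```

['Bwk2m', 'lDgiir7jj']

Pattern: one or more of a word character (lazy) (non-capturing group); then exactly 3 of any character except [8t0z], then zero or more of a word character (captured as 'head').
Walking the string: at [0:6] match 'QBwk2m', group 1 = 'Bwk2m'; at [8:18] match 'ElDgiir7jj', group 1 = 'lDgiir7jj'.
One capturing group, so `findall` returns just the captured substring from each match — 2 in all.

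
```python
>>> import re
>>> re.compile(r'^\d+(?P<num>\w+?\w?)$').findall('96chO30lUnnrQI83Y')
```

['chO30lUnnrQI83Y']

The pattern matches anchored at the start of the string; then one or more of a digit; then one or more of a word character (lazy), then optionally a word character (captured as 'num'); then anchored at the end.
Scanning left to right: at [0:17] match '96chO30lUnnrQI83Y', group 1 = 'chO30lUnnrQI83Y'.
`findall` collects group 1 from the one match (1 total).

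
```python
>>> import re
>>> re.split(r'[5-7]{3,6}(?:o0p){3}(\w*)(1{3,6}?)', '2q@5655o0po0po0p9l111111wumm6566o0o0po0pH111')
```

['2q@', '9l111111wumm6566o0o0po0pH', '111', '']

This matches 3 to 6 of a character in [5-7], then the literal 'o0p' repeated 3 times; then zero or more of a word character (captured); then 3 to 6 of a literal '1' (lazy) (captured).
`re.split` interleaves the captured-group text with the surrounding fragments.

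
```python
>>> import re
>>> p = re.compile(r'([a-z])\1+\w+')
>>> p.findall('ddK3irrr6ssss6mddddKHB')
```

['d']

A backreference is literal: `\1` must see the identical characters the first group matched.
Scanning left to right: at [0:22] match 'ddK3irrr6ssss6mddddKHB', group 1 = 'd'.
Because there's exactly one group, `findall` drops the full match and keeps group 1 from the one hit.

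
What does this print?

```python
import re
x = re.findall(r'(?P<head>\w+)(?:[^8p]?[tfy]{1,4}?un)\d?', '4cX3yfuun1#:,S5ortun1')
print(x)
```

['S5or']

This matches one or more of a word character (captured as 'head'); then optionally any character except [8p], then 1 to 4 of one of [tfy] (lazy), then the literal 'un' (non-capturing group); then optionally a digit.
Matches: at [13:21] match 'S5ortun1', group 1 = 'S5or'.
One capturing group, so `findall` returns just the captured substring from the one match — 1 in all.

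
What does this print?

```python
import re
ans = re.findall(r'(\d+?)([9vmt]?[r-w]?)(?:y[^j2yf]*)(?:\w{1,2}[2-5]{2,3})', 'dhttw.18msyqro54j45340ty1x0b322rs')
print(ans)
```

2 groups means each result is a tuple of 2 captured strings — 2 here.

[('18', 'ms'), ('0', 't')]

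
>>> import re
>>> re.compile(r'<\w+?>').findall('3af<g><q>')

['<g>', '<q>']

Scanning left to right: at [3:6] → '<g>'; at [6:9] → '<q>'.
No capturing groups, so `findall` returns the 2 full match strings.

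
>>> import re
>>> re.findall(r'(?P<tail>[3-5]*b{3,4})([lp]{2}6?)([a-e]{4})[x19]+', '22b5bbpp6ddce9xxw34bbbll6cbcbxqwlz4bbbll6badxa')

[('34bbb', 'll6', 'cbcb')]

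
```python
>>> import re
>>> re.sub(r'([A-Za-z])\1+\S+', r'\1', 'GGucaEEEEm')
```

'G'

After group 1 captures some text, `\1` only succeeds where that same text appears again.
The replacement refers to a captured group, so each match is rewritten using its own captured text.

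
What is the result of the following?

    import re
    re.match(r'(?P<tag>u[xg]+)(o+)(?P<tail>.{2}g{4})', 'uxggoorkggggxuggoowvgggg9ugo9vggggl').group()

'uxggoorkgggg'

`re.match` only tries the pattern at the start of the string.
The match spans [0:12] → 'uxggoorkgggg'.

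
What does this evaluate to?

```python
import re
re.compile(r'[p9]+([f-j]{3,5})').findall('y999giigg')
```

['giigg']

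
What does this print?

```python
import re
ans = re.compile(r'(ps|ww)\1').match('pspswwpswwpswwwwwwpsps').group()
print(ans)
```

psps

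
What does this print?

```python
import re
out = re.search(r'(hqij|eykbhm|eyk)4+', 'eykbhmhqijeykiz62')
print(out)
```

None

`search` walks the string left to right and returns the first match it finds.
Here no position works, so the call returns None.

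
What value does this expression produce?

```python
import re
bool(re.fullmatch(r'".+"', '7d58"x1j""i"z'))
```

False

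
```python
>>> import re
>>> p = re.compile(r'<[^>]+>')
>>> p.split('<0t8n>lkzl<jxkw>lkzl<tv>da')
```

`split` removes every match and returns the 4 fragments in between.

['', 'lkzl', 'lkzl', 'da']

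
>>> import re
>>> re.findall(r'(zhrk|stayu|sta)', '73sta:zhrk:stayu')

Alternation tries branches left to right and keeps the first one that lets the overall match succeed at that position.
Walking the string: at [2:5] match 'sta', group 1 = 'sta'; at [6:10] match 'zhrk', group 1 = 'zhrk'; at [11:16] match 'stayu', group 1 = 'stayu'.
Because there's exactly one group, `findall` drops the full match and keeps group 1 from each hit.

['sta', 'zhrk', 'stayu']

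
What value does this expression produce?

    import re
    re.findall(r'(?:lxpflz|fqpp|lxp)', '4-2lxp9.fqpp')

['lxp', 'fqpp']

Scanning left to right: at [3:6] → 'lxp'; at [8:12] → 'fqpp'.
Since nothing is captured, `findall` lists the 2 matched substrings directly.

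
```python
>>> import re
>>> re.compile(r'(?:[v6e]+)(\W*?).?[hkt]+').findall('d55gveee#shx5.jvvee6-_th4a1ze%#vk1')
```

['#', '-', '%#']

Because there's exactly one group, `findall` drops the full match and keeps group 1 from each hit.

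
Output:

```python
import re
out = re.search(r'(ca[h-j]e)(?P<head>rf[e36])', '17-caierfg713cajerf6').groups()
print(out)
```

The pattern matches the literal 'ca', then a character in [h-j], then the literal 'e' (captured); then the literal 'rf', then one of [e36] (captured as 'head').
`re.search` tries every starting position until one works.
The match spans [13:20] → 'cajerf6'.
Captured: group 1 = 'caje', group 2 = 'rf6'.

('caje', 'rf6')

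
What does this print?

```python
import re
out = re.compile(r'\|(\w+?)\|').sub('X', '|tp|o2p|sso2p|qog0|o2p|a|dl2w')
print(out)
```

Xo2pXqog0Xa|dl2w

Each match is replaced by 'X'.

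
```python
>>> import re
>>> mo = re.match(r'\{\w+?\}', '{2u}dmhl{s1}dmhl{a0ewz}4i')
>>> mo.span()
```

`re.match` only tries the pattern at the start of the string.
The match spans [0:4] → '{2u}'.

(0, 4)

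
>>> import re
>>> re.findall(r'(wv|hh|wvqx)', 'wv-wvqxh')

['wv', 'wv']

The regex engine tests alternatives in the order written; an earlier branch that matches wins even if a later one would match more.
Because there's exactly one group, `findall` drops the full match and keeps group 1 from each hit.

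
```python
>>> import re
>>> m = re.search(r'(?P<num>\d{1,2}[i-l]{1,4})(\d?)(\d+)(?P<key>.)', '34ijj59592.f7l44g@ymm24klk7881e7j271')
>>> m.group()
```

'34ijj59592.'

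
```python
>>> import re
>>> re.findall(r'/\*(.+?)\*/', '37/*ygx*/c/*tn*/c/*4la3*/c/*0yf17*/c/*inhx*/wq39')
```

['ygx', 'tn', '4la3', '0yf17', 'inhx']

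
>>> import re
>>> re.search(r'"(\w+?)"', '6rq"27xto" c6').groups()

Unlike `match`, `search` isn't anchored — it looks for the pattern anywhere in the string.
The match spans [3:10] → '"27xto"'.
Captured: group 1 = '27xto'.

('27xto',)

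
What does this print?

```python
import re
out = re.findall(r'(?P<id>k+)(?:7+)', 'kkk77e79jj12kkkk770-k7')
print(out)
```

['kkk', 'kkkk', 'k']

Because there's exactly one group, `findall` drops the full match and keeps group 1 from each hit.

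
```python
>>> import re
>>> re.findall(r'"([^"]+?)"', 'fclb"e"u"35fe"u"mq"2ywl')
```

Matches: at [4:7] match '"e"', group 1 = 'e'; at [8:14] match '"35fe"', group 1 = '35fe'; at [15:19] match '"mq"', group 1 = 'mq'.
Because there's exactly one group, `findall` drops the full match and keeps group 1 from each hit.

['e', '35fe', 'mq']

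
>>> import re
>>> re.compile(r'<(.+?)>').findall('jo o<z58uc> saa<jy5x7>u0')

['z58uc', 'jy5x7']

With the lazy modifier that quantifier settles for the fewest repetitions that let the rest of the pattern succeed (the atoms after it are unaffected and can still be greedy).
With a single group, `findall` returns only what that group captured — 2 items.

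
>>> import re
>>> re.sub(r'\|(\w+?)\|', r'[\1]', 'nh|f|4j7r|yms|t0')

Matches: at [2:5] → '|f|'; at [9:14] → '|yms|'.
Each match is replaced using the text its own group 1 captured.

'nh[f]4j7r[yms]t0'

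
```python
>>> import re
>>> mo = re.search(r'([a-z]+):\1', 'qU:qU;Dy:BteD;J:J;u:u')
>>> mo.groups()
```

The match spans [18:21] → 'u:u'.
Captured: group 1 = 'u'.

('u',)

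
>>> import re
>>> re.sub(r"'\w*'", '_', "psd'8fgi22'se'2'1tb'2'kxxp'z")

Matches: at [3:11] → "'8fgi22'"; at [13:16] → "'2'"; at [19:22] → "'2'".
`sub` substitutes '_' at each match site.

"psd_se_1tb_kxxp'z"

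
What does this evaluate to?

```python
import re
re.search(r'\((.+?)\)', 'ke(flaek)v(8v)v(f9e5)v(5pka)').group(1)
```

Lazy quantifiers expand one character at a time until the remainder of the pattern can match.
`re.search` tries every starting position until one works.
The match spans [2:9] → '(flaek)'.
Captured: group 1 = 'flaek'.

'flaek'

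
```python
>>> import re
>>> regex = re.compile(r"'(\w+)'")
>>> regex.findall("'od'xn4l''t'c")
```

['od', 't']

Walking the string: at [0:4] match "'od'", group 1 = 'od'; at [9:12] match "'t'", group 1 = 't'.
Because there's exactly one group, `findall` drops the full match and keeps group 1 from each hit.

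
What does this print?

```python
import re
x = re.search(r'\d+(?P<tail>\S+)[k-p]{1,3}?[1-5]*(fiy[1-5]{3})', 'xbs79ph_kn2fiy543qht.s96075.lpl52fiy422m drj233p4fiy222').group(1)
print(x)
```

ph_kn2fiy543qht.s96075.lp

This matches one or more of a digit; then one or more of a non-whitespace character (captured as 'tail'); then 1 to 3 of a character in [k-p] (lazy), then zero or more of a character in [1-5]; then the literal 'fiy', then exactly 3 of a character in [1-5] (captured).
`re.search` scans for the first position where the pattern succeeds.
The match spans [3:39] → '79ph_kn2fiy543qht.s96075.lpl52fiy422'.
Captured: group 1 = 'ph_kn2fiy543qht.s96075.lp', group 2 = 'fiy422'.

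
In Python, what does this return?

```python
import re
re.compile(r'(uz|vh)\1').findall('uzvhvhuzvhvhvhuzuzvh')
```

The backreference `\1` re-matches whatever the first group consumed, character for character.
One capturing group, so `findall` returns just the captured substring from each match — 3 in all.

['vh', 'vh', 'uz']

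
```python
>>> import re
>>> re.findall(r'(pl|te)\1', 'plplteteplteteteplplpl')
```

['pl', 'te', 'te', 'pl']

After group 1 captures some text, `\1` only succeeds where that same text appears again.
Matches: at [0:4] match 'plpl', group 1 = 'pl'; at [4:8] match 'tete', group 1 = 'te'; at [10:14] match 'tete', group 1 = 'te'; at [16:20] match 'plpl', group 1 = 'pl'.
`findall` collects group 1 from each match (4 total).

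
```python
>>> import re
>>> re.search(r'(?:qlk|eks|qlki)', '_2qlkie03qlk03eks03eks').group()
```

'qlk'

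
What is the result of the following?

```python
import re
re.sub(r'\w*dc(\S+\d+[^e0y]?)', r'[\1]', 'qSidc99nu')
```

The pattern matches zero or more of a word character, then the literal 'dc'; then one or more of a non-whitespace character, then one or more of a digit, then optionally any character except [e0y] (captured).
Matches: at [0:8] → 'qSidc99n'.
`\1` in the replacement pulls in group 1's text for each match.

'[99n]u'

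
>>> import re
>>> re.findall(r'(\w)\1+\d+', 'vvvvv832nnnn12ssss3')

['v', 'n', 's']

`\1` is not a pattern — it's the concrete string captured by group 1, re-applied verbatim.
With a single group, `findall` returns only what that group captured — 3 items.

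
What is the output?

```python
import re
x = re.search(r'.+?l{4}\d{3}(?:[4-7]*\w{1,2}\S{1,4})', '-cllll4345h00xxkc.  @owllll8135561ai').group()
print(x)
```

Pattern: one or more of any character (lazy); then exactly 4 of a literal 'l', then exactly 3 of a digit; then zero or more of a character in [4-7], then 1 to 2 of a word character, then 1 to 4 of a non-whitespace character (non-capturing group).
Because the quantifier is non-greedy, it stops expanding at the earliest point where the rest of the pattern can succeed.
`re.search` tries every starting position until one works.
The match spans [0:16] → '-cllll4345h00xxk'.

-cllll4345h00xxk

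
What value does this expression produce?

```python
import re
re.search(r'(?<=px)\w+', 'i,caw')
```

None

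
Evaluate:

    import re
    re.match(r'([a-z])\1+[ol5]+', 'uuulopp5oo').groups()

('u',)

The match spans [0:5] → 'uuulo'.
Captured: group 1 = 'u'.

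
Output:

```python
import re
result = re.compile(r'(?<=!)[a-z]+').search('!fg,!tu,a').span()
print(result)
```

(1, 3)

The positive lookaround only admits positions where the adjacent text matches; those characters stay outside the span.
The match spans [1:3] → 'fg'.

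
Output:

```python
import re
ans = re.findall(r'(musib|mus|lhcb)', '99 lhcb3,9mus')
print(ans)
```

['lhcb', 'mus']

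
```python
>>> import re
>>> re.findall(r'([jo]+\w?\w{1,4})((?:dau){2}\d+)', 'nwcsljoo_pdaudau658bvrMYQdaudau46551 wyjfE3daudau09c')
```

[('joo_p', 'daudau658'), ('jfE3', 'daudau09')]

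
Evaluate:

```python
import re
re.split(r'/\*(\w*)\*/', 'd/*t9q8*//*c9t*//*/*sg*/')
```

['d', 't9q8', '', 'c9t', '/*', 'sg', '']

Matches to split on: at [1:9] → '/*t9q8*/'; at [9:16] → '/*c9t*/'; at [18:24] → '/*sg*/'.
With a capturing group present, the delimiter's captured portion is kept in the result list.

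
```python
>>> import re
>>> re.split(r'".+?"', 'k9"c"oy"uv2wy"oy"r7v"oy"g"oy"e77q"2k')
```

Matches to split on: at [2:5] → '"c"'; at [7:14] → '"uv2wy"'; at [16:21] → '"r7v"'; at [23:26] → '"g"'; at [28:34] → '"e77q"'.
`split` removes every match and returns the 6 fragments in between.

['k9', 'oy', 'oy', 'oy', 'oy', '2k']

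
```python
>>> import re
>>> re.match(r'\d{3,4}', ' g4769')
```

None

Pattern: 3 to 4 of a digit.
`re.match` won't scan ahead — the pattern has to work from the very first character.
Here the string doesn't start with a match, so the call returns None.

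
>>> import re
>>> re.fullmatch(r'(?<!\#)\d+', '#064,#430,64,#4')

None

`fullmatch` succeeds only if the pattern covers the string from start to end.
Here the pattern can't cover the whole string, so the call returns None.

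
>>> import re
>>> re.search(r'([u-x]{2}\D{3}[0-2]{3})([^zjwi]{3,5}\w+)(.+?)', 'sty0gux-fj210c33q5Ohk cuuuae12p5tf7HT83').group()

'ux-fj210c33q5Ohk '

The pattern matches exactly 2 of a character in [u-x], then exactly 3 of a non-digit, then exactly 3 of a character in [0-2] (captured); then 3 to 5 of any character except [zjwi], then one or more of a word character (captured); then one or more of any character (lazy) (captured).
The `?` after the quantifier makes it lazy — it takes as little as possible before letting the rest of the pattern try.
`search` walks the string left to right and returns the first match it finds.
The match spans [5:22] → 'ux-fj210c33q5Ohk '.
Captured: group 1 = 'ux-fj210', group 2 = 'c33q5Ohk', group 3 = ' '.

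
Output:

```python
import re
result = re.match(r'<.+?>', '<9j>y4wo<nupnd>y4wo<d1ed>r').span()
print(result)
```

(0, 4)

Because the quantifier is non-greedy, it stops expanding at the earliest point where the rest of the pattern can succeed.
`match` is anchored at position 0; if the pattern doesn't fit there, it returns None.
The match spans [0:4] → '<9j>'.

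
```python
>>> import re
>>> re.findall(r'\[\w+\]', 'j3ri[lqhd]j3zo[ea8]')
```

Matches: at [4:10] → '[lqhd]'; at [14:19] → '[ea8]'.
Since nothing is captured, `findall` lists the 2 matched substrings directly.

['[lqhd]', '[ea8]']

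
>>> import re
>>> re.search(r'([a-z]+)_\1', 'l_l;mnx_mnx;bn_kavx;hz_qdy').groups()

The backreference `\1` re-matches whatever the first group consumed, character for character.
`search` walks the string left to right and returns the first match it finds.
The match spans [0:3] → 'l_l'.
Captured: group 1 = 'l'.

('l',)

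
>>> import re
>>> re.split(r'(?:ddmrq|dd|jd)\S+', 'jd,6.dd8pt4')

['', '']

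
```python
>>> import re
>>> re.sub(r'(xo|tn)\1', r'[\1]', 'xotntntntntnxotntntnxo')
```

'xo[tn][tn]tnxo[tn]tnxo'

A backreference is literal: `\1` must see the identical characters the first group matched.
`\1` in the replacement pulls in group 1's text for each match.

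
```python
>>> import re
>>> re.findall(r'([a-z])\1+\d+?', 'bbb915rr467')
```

`\1` is not a pattern — it's the concrete string captured by group 1, re-applied verbatim.
Walking the string: at [0:4] match 'bbb9', group 1 = 'b'; at [6:9] match 'rr4', group 1 = 'r'.
Because there's exactly one group, `findall` drops the full match and keeps group 1 from each hit.

['b', 'r']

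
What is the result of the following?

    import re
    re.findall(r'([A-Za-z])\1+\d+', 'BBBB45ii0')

['B', 'i']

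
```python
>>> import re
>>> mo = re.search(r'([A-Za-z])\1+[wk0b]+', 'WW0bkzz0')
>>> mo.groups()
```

The match spans [0:5] → 'WW0bk'.
Captured: group 1 = 'W'.

('W',)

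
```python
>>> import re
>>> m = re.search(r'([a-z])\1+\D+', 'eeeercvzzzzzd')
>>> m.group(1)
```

'e'

`\1` has to match the exact text group 1 already captured.
`re.search` tries every starting position until one works.
The match spans [0:13] → 'eeeercvzzzzzd'.
Captured: group 1 = 'e'.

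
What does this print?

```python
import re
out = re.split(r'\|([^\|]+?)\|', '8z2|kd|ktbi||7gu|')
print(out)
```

Matches to split on: at [3:7] → '|kd|'; at [12:17] → '|7gu|'.
With a capturing group present, the delimiter's captured portion is kept in the result list.

['8z2', 'kd', 'ktbi|', '7gu', '']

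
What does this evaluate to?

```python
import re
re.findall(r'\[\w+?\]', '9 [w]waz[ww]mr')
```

`findall` yields the raw match text (2 of them) because the pattern has no groups.

['[w]', '[ww]']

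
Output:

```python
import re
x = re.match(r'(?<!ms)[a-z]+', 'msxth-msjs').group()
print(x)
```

msxth

A negative assertion filters positions out without eating any characters.
With `match`, the pattern is implicitly anchored at the beginning.
The match spans [0:5] → 'msxth'.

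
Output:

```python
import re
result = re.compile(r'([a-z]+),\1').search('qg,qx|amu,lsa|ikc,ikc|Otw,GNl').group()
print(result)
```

ikc,ikc

After group 1 captures some text, `\1` only succeeds where that same text appears again.
The match spans [14:21] → 'ikc,ikc'.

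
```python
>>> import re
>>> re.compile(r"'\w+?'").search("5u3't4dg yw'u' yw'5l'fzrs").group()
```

"'u'"

The match spans [11:14] → "'u'".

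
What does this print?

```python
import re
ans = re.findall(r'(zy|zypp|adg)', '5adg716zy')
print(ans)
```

With a single group, `findall` returns only what that group captured — 2 items.

['adg', 'zy']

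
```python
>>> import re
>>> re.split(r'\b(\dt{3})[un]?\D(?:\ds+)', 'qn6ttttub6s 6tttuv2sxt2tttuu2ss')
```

['qn6ttttub6s ', '6ttt', 'xt2tttuu2ss']

The pattern matches a word boundary (`\b`, zero-width); then a digit, then exactly 3 of a literal 't' (captured); then optionally one of [un], then a non-digit; then a digit, then one or more of a literal 's' (non-capturing group).
With a capturing group present, the delimiter's captured portion is kept in the result list.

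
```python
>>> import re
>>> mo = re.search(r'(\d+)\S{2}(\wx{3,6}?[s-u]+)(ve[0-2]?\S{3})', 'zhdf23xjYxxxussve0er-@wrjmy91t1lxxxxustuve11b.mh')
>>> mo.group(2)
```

'Yxxxuss'

Pattern: one or more of a digit (captured); then exactly 2 of a non-whitespace character; then a word character, then 3 to 6 of the literal 'x' (lazy), then one or more of a character in [s-u] (captured); then the literal 've', then optionally a character in [0-2], then exactly 3 of a non-whitespace character (captured).
Unlike `match`, `search` isn't anchored — it looks for the pattern anywhere in the string.
The match spans [4:21] → '23xjYxxxussve0er-'.
Captured: group 1 = '23', group 2 = 'Yxxxuss', group 3 = 've0er-'.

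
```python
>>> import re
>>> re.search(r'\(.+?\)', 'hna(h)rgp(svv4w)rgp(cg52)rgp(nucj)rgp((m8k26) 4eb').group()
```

'(h)'

The match spans [3:6] → '(h)'.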